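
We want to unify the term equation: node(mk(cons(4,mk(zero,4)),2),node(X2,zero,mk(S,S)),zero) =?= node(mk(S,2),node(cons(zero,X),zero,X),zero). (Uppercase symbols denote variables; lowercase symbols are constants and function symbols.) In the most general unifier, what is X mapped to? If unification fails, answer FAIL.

mk(cons(4,mk(zero,4)),cons(4,mk(zero,4)))

Decompose node/3: mk(cons(4,mk(zero,4)),2) =?= mk(S,2),  node(X2,zero,mk(S,S)) =?= node(cons(zero,X),zero,X),  zero =?= zero.
Decompose mk/2: cons(4,mk(zero,4)) =?= S,  2 =?= 2.
Bind S := cons(4,mk(zero,4)); substituting into the one remaining equation that mentions S gives: node(X2,zero,mk(cons(4,mk(zero,4)),cons(4,mk(zero,4)))) =?= node(cons(zero,X),zero,X).
Delete trivial equation 2 =?= 2.
Decompose node/3: X2 =?= cons(zero,X),  zero =?= zero,  mk(cons(4,mk(zero,4)),cons(4,mk(zero,4))) =?= X.
Bind X2 := cons(zero,X); no other remaining equation mentions X2.
Delete trivial equation zero =?= zero.
Bind X := mk(cons(4,mk(zero,4)),cons(4,mk(zero,4))); no other remaining equation mentions X. Substituting into the earlier binding gives X2 := cons(zero,mk(cons(4,mk(zero,4)),cons(4,mk(zero,4)))).
Delete trivial equation zero =?= zero.
MGU = { S -> cons(4,mk(zero,4)), X2 -> cons(zero,mk(cons(4,mk(zero,4)),cons(4,mk(zero,4)))), X -> mk(cons(4,mk(zero,4)),cons(4,mk(zero,4))) }, so X -> mk(cons(4,mk(zero,4)),cons(4,mk(zero,4))).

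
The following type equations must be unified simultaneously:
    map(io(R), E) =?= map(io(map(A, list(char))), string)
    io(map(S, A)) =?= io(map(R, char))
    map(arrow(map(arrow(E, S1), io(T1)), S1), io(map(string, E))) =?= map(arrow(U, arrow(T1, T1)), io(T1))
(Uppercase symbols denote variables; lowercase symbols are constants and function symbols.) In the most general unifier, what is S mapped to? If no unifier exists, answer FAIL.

map(char, list(char))

Decompose map/2: io(R) =?= io(map(A, list(char))),  E =?= string.
Decompose io/1: R =?= map(A, list(char)).
Bind R := map(A, list(char)); substituting into the one remaining equation that mentions R gives: io(map(S, A)) =?= io(map(map(A, list(char)), char)).
Bind E := string; substituting into the one remaining equation that mentions E gives: map(arrow(map(arrow(string, S1), io(T1)), S1), io(map(string, string))) =?= map(arrow(U, arrow(T1, T1)), io(T1)).
Decompose io/1: map(S, A) =?= map(map(A, list(char)), char).
Decompose map/2: S =?= map(A, list(char)),  A =?= char.
Bind S := map(A, list(char)); no other remaining equation mentions S.
Bind A := char; no other remaining equation mentions A. Substituting into the earlier bindings gives R := map(char, list(char)), S := map(char, list(char)).
Decompose map/2: arrow(map(arrow(string, S1), io(T1)), S1) =?= arrow(U, arrow(T1, T1)),  io(map(string, string)) =?= io(T1).
Decompose arrow/2: map(arrow(string, S1), io(T1)) =?= U,  S1 =?= arrow(T1, T1).
Bind U := map(arrow(string, S1), io(T1)); no other remaining equation mentions U.
Bind S1 := arrow(T1, T1); no other remaining equation mentions S1. Substituting into the earlier binding gives U := map(arrow(string, arrow(T1, T1)), io(T1)).
Decompose io/1: map(string, string) =?= T1.
Bind T1 := map(string, string). Substituting into the earlier bindings gives U := map(arrow(string, arrow(map(string, string), map(string, string))), io(map(string, string))), S1 := arrow(map(string, string), map(string, string)).
MGU = { R ↦ map(char, list(char)), E ↦ string, S ↦ map(char, list(char)), A ↦ char, U ↦ map(arrow(string, arrow(map(string, string), map(string, string))), io(map(string, string))), S1 ↦ arrow(map(string, string), map(string, string)), T1 ↦ map(string, string) }, so S ↦ map(char, list(char)).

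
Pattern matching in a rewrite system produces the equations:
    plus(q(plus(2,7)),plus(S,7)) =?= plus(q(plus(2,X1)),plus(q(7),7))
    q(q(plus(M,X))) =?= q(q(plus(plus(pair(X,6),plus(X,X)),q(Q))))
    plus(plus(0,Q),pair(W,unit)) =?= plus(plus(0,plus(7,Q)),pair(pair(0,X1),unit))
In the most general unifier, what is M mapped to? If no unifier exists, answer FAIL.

FAIL

Decompose plus/2: q(plus(2,7)) =?= q(plus(2,X1)),  plus(S,7) =?= plus(q(7),7).
Decompose q/1: plus(2,7) =?= plus(2,X1).
Decompose plus/2: 2 =?= 2,  7 =?= X1.
Delete trivial equation 2 =?= 2.
Bind X1 := 7; substituting into the one remaining equation that mentions X1 gives: plus(plus(0,Q),pair(W,unit)) =?= plus(plus(0,plus(7,Q)),pair(pair(0,7),unit)).
Decompose plus/2: S =?= q(7),  7 =?= 7.
Bind S := q(7); no other remaining equation mentions S.
Delete trivial equation 7 =?= 7.
Decompose q/1: q(plus(M,X)) =?= q(plus(plus(pair(X,6),plus(X,X)),q(Q))).
Decompose q/1: plus(M,X) =?= plus(plus(pair(X,6),plus(X,X)),q(Q)).
Decompose plus/2: M =?= plus(pair(X,6),plus(X,X)),  X =?= q(Q).
Bind M := plus(pair(X,6),plus(X,X)); no other remaining equation mentions M.
Bind X := q(Q); no other remaining equation mentions X. Substituting into the earlier binding gives M := plus(pair(q(Q),6),plus(q(Q),q(Q))).
Decompose plus/2: plus(0,Q) =?= plus(0,plus(7,Q)),  pair(W,unit) =?= pair(pair(0,7),unit).
Decompose plus/2: 0 =?= 0,  Q =?= plus(7,Q).
Delete trivial equation 0 =?= 0.
Occurs check fails: Q occurs in plus(7,Q); the equation Q =?= plus(7,Q) has no finite solution.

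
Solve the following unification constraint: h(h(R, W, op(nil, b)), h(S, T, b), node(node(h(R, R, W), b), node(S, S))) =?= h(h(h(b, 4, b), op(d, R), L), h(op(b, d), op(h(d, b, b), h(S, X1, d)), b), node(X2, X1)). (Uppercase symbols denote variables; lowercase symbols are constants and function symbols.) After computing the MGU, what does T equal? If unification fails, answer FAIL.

Decompose h/3: h(R, W, op(nil, b)) =?= h(h(b, 4, b), op(d, R), L),  h(S, T, b) =?= h(op(b, d), op(h(d, b, b), h(S, X1, d)), b),  node(node(h(R, R, W), b), node(S, S)) =?= node(X2, X1).
Decompose h/3: R =?= h(b, 4, b),  W =?= op(d, R),  op(nil, b) =?= L.
Bind R := h(b, 4, b); substituting into the 2 remaining equations that mention R gives: W =?= op(d, h(b, 4, b)),  node(node(h(h(b, 4, b), h(b, 4, b), W), b), node(S, S)) =?= node(X2, X1).
Bind W := op(d, h(b, 4, b)); substituting into the one remaining equation that mentions W gives: node(node(h(h(b, 4, b), h(b, 4, b), op(d, h(b, 4, b))), b), node(S, S)) =?= node(X2, X1).
Bind L := op(nil, b); no other remaining equation mentions L.
Decompose h/3: S =?= op(b, d),  T =?= op(h(d, b, b), h(S, X1, d)),  b =?= b.
Bind S := op(b, d); substituting into the 2 remaining equations that mention S gives: T =?= op(h(d, b, b), h(op(b, d), X1, d)),  node(node(h(h(b, 4, b), h(b, 4, b), op(d, h(b, 4, b))), b), node(op(b, d), op(b, d))) =?= node(X2, X1).
Bind T := op(h(d, b, b), h(op(b, d), X1, d)); no other remaining equation mentions T.
Delete trivial equation b =?= b.
Decompose node/2: node(h(h(b, 4, b), h(b, 4, b), op(d, h(b, 4, b))), b) =?= X2,  node(op(b, d), op(b, d)) =?= X1.
Bind X2 := node(h(h(b, 4, b), h(b, 4, b), op(d, h(b, 4, b))), b); no other remaining equation mentions X2.
Bind X1 := node(op(b, d), op(b, d)). Substituting into the earlier binding gives T := op(h(d, b, b), h(op(b, d), node(op(b, d), op(b, d)), d)).
MGU = { R := h(b, 4, b), W := op(d, h(b, 4, b)), L := op(nil, b), S := op(b, d), T := op(h(d, b, b), h(op(b, d), node(op(b, d), op(b, d)), d)), X2 := node(h(h(b, 4, b), h(b, 4, b), op(d, h(b, 4, b))), b), X1 := node(op(b, d), op(b, d)) }, so T := op(h(d, b, b), h(op(b, d), node(op(b, d), op(b, d)), d)).

op(h(d, b, b), h(op(b, d), node(op(b, d), op(b, d)), d))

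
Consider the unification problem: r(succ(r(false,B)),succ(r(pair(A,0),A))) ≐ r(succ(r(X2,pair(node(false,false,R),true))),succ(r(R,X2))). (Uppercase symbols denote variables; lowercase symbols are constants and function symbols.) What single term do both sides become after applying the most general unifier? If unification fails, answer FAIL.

Decompose r/2: succ(r(false,B)) ≐ succ(r(X2,pair(node(false,false,R),true))),  succ(r(pair(A,0),A)) ≐ succ(r(R,X2)).
Decompose succ/1: r(false,B) ≐ r(X2,pair(node(false,false,R),true)).
Decompose r/2: false ≐ X2,  B ≐ pair(node(false,false,R),true).
Bind X2 := false; substituting into the one remaining equation that mentions X2 gives: succ(r(pair(A,0),A)) ≐ succ(r(R,false)).
Bind B := pair(node(false,false,R),true); no other remaining equation mentions B.
Decompose succ/1: r(pair(A,0),A) ≐ r(R,false).
Decompose r/2: pair(A,0) ≐ R,  A ≐ false.
Bind R := pair(A,0); no other remaining equation mentions R. Substituting into the earlier binding gives B := pair(node(false,false,pair(A,0)),true).
Bind A := false. Substituting into the earlier bindings gives B := pair(node(false,false,pair(false,0)),true), R := pair(false,0).
Applying the MGU to either side gives r(succ(r(false,pair(node(false,false,pair(false,0)),true))),succ(r(pair(false,0),false))).

r(succ(r(false,pair(node(false,false,pair(false,0)),true))),succ(r(pair(false,0),false)))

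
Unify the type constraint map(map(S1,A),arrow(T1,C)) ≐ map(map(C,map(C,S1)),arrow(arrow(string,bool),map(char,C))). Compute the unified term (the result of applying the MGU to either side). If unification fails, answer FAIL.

Decompose map/2: map(S1,A) ≐ map(C,map(C,S1)),  arrow(T1,C) ≐ arrow(arrow(string,bool),map(char,C)).
Decompose map/2: S1 ≐ C,  A ≐ map(C,S1).
Bind S1 := C; substituting into the one remaining equation that mentions S1 gives: A ≐ map(C,C).
Bind A := map(C,C); no other remaining equation mentions A.
Decompose arrow/2: T1 ≐ arrow(string,bool),  C ≐ map(char,C).
Bind T1 := arrow(string,bool); no other remaining equation mentions T1.
Occurs check fails: C occurs in map(char,C); the equation C ≐ map(char,C) has no finite solution.

FAIL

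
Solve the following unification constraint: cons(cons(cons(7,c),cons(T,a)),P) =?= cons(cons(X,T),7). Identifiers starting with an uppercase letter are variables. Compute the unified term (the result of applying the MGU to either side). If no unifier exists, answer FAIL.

Decompose cons/2: cons(cons(7,c),cons(T,a)) =?= cons(X,T),  P =?= 7.
Decompose cons/2: cons(7,c) =?= X,  cons(T,a) =?= T.
Bind X := cons(7,c); no other remaining equation mentions X.
Occurs check fails: T occurs in cons(T,a); the equation T =?= cons(T,a) has no finite solution.

FAIL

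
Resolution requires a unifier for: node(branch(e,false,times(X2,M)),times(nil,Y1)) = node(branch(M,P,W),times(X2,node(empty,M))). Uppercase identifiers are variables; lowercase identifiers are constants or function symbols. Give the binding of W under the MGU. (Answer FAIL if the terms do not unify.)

times(nil,e)

Decompose node/2: branch(e,false,times(X2,M)) = branch(M,P,W),  times(nil,Y1) = times(X2,node(empty,M)).
Decompose branch/3: e = M,  false = P,  times(X2,M) = W.
Bind M := e; substituting into the 2 remaining equations that mention M gives: times(X2,e) = W,  times(nil,Y1) = times(X2,node(empty,e)).
Bind P := false; no other remaining equation mentions P.
Bind W := times(X2,e); no other remaining equation mentions W.
Decompose times/2: nil = X2,  Y1 = node(empty,e).
Bind X2 := nil; no other remaining equation mentions X2. Substituting into the earlier binding gives W := times(nil,e).
Bind Y1 := node(empty,e).
MGU = { M := e, P := false, W := times(nil,e), X2 := nil, Y1 := node(empty,e) }, so W := times(nil,e).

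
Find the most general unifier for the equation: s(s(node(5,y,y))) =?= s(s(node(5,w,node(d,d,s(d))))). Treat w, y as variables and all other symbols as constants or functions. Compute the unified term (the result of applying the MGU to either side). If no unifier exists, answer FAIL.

s(s(node(5,node(d,d,s(d)),node(d,d,s(d)))))

Decompose s/1: s(node(5,y,y)) =?= s(node(5,w,node(d,d,s(d)))).
Decompose s/1: node(5,y,y) =?= node(5,w,node(d,d,s(d))).
Decompose node/3: 5 =?= 5,  y =?= w,  y =?= node(d,d,s(d)).
Delete trivial equation 5 =?= 5.
Bind y := w; substituting into the remaining equation gives: w =?= node(d,d,s(d)).
Bind w := node(d,d,s(d)). Substituting into the earlier binding gives y := node(d,d,s(d)).
Applying the MGU to either side gives s(s(node(5,node(d,d,s(d)),node(d,d,s(d))))).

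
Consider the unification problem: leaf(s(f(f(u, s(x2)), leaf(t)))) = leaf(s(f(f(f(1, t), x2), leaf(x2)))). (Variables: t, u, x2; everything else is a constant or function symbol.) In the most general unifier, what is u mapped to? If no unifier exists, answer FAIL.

FAIL

Decompose leaf/1: s(f(f(u, s(x2)), leaf(t))) = s(f(f(f(1, t), x2), leaf(x2))).
Decompose s/1: f(f(u, s(x2)), leaf(t)) = f(f(f(1, t), x2), leaf(x2)).
Decompose f/2: f(u, s(x2)) = f(f(1, t), x2),  leaf(t) = leaf(x2).
Decompose f/2: u = f(1, t),  s(x2) = x2.
Bind u := f(1, t); no other remaining equation mentions u.
Occurs check fails: x2 occurs in s(x2); the equation x2 = s(x2) has no finite solution.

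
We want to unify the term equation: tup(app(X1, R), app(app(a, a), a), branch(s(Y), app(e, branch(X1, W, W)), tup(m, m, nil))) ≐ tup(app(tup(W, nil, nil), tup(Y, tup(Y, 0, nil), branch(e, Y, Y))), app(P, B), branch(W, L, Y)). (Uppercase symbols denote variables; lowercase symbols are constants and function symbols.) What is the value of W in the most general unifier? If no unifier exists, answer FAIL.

s(tup(m, m, nil))

Decompose tup/3: app(X1, R) ≐ app(tup(W, nil, nil), tup(Y, tup(Y, 0, nil), branch(e, Y, Y))),  app(app(a, a), a) ≐ app(P, B),  branch(s(Y), app(e, branch(X1, W, W)), tup(m, m, nil)) ≐ branch(W, L, Y).
Decompose app/2: X1 ≐ tup(W, nil, nil),  R ≐ tup(Y, tup(Y, 0, nil), branch(e, Y, Y)).
Bind X1 := tup(W, nil, nil); substituting into the one remaining equation that mentions X1 gives: branch(s(Y), app(e, branch(tup(W, nil, nil), W, W)), tup(m, m, nil)) ≐ branch(W, L, Y).
Bind R := tup(Y, tup(Y, 0, nil), branch(e, Y, Y)); no other remaining equation mentions R.
Decompose app/2: app(a, a) ≐ P,  a ≐ B.
Bind P := app(a, a); no other remaining equation mentions P.
Bind B := a; no other remaining equation mentions B.
Decompose branch/3: s(Y) ≐ W,  app(e, branch(tup(W, nil, nil), W, W)) ≐ L,  tup(m, m, nil) ≐ Y.
Bind W := s(Y); substituting into the one remaining equation that mentions W gives: app(e, branch(tup(s(Y), nil, nil), s(Y), s(Y))) ≐ L. Substituting into the earlier binding gives X1 := tup(s(Y), nil, nil).
Bind L := app(e, branch(tup(s(Y), nil, nil), s(Y), s(Y))); no other remaining equation mentions L.
Bind Y := tup(m, m, nil). Substituting into the earlier bindings gives X1 := tup(s(tup(m, m, nil)), nil, nil), R := tup(tup(m, m, nil), tup(tup(m, m, nil), 0, nil), branch(e, tup(m, m, nil), tup(m, m, nil))), W := s(tup(m, m, nil)), L := app(e, branch(tup(s(tup(m, m, nil)), nil, nil), s(tup(m, m, nil)), s(tup(m, m, nil)))).
MGU = { X1 ↦ tup(s(tup(m, m, nil)), nil, nil), R ↦ tup(tup(m, m, nil), tup(tup(m, m, nil), 0, nil), branch(e, tup(m, m, nil), tup(m, m, nil))), P ↦ app(a, a), B ↦ a, W ↦ s(tup(m, m, nil)), L ↦ app(e, branch(tup(s(tup(m, m, nil)), nil, nil), s(tup(m, m, nil)), s(tup(m, m, nil)))), Y ↦ tup(m, m, nil) }, so W ↦ s(tup(m, m, nil)).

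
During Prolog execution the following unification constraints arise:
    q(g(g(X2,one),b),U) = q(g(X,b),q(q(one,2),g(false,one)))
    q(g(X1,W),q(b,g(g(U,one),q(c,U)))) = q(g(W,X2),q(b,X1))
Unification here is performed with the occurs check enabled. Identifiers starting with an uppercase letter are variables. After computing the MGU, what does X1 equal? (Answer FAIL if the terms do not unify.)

Decompose q/2: g(g(X2,one),b) = g(X,b),  U = q(q(one,2),g(false,one)).
Decompose g/2: g(X2,one) = X,  b = b.
Bind X := g(X2,one); no other remaining equation mentions X.
Delete trivial equation b = b.
Bind U := q(q(one,2),g(false,one)); substituting into the remaining equation gives: q(g(X1,W),q(b,g(g(q(q(one,2),g(false,one)),one),q(c,q(q(one,2),g(false,one)))))) = q(g(W,X2),q(b,X1)).
Decompose q/2: g(X1,W) = g(W,X2),  q(b,g(g(q(q(one,2),g(false,one)),one),q(c,q(q(one,2),g(false,one))))) = q(b,X1).
Decompose g/2: X1 = W,  W = X2.
Bind X1 := W; substituting into the one remaining equation that mentions X1 gives: q(b,g(g(q(q(one,2),g(false,one)),one),q(c,q(q(one,2),g(false,one))))) = q(b,W).
Bind W := X2; substituting into the remaining equation gives: q(b,g(g(q(q(one,2),g(false,one)),one),q(c,q(q(one,2),g(false,one))))) = q(b,X2). Substituting into the earlier binding gives X1 := X2.
Decompose q/2: b = b,  g(g(q(q(one,2),g(false,one)),one),q(c,q(q(one,2),g(false,one)))) = X2.
Delete trivial equation b = b.
Bind X2 := g(g(q(q(one,2),g(false,one)),one),q(c,q(q(one,2),g(false,one)))). Substituting into the earlier bindings gives X := g(g(g(q(q(one,2),g(false,one)),one),q(c,q(q(one,2),g(false,one)))),one), X1 := g(g(q(q(one,2),g(false,one)),one),q(c,q(q(one,2),g(false,one)))), W := g(g(q(q(one,2),g(false,one)),one),q(c,q(q(one,2),g(false,one)))).
MGU = { X -> g(g(g(q(q(one,2),g(false,one)),one),q(c,q(q(one,2),g(false,one)))),one), U -> q(q(one,2),g(false,one)), X1 -> g(g(q(q(one,2),g(false,one)),one),q(c,q(q(one,2),g(false,one)))), W -> g(g(q(q(one,2),g(false,one)),one),q(c,q(q(one,2),g(false,one)))), X2 -> g(g(q(q(one,2),g(false,one)),one),q(c,q(q(one,2),g(false,one)))) }, so X1 -> g(g(q(q(one,2),g(false,one)),one),q(c,q(q(one,2),g(false,one)))).

g(g(q(q(one,2),g(false,one)),one),q(c,q(q(one,2),g(false,one))))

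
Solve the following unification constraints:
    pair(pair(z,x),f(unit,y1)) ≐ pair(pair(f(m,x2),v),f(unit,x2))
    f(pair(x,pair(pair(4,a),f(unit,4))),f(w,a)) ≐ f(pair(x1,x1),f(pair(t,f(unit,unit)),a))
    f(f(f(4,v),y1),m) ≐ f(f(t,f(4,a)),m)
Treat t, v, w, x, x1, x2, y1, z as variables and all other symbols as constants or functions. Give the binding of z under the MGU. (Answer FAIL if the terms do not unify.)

Decompose pair/2: pair(z,x) ≐ pair(f(m,x2),v),  f(unit,y1) ≐ f(unit,x2).
Decompose pair/2: z ≐ f(m,x2),  x ≐ v.
Bind z := f(m,x2); no other remaining equation mentions z.
Bind x := v; substituting into the one remaining equation that mentions x gives: f(pair(v,pair(pair(4,a),f(unit,4))),f(w,a)) ≐ f(pair(x1,x1),f(pair(t,f(unit,unit)),a)).
Decompose f/2: unit ≐ unit,  y1 ≐ x2.
Delete trivial equation unit ≐ unit.
Bind y1 := x2; substituting into the one remaining equation that mentions y1 gives: f(f(f(4,v),x2),m) ≐ f(f(t,f(4,a)),m).
Decompose f/2: pair(v,pair(pair(4,a),f(unit,4))) ≐ pair(x1,x1),  f(w,a) ≐ f(pair(t,f(unit,unit)),a).
Decompose pair/2: v ≐ x1,  pair(pair(4,a),f(unit,4)) ≐ x1.
Bind v := x1; substituting into the one remaining equation that mentions v gives: f(f(f(4,x1),x2),m) ≐ f(f(t,f(4,a)),m). Substituting into the earlier binding gives x := x1.
Bind x1 := pair(pair(4,a),f(unit,4)); substituting into the one remaining equation that mentions x1 gives: f(f(f(4,pair(pair(4,a),f(unit,4))),x2),m) ≐ f(f(t,f(4,a)),m). Substituting into the earlier bindings gives x := pair(pair(4,a),f(unit,4)), v := pair(pair(4,a),f(unit,4)).
Decompose f/2: w ≐ pair(t,f(unit,unit)),  a ≐ a.
Bind w := pair(t,f(unit,unit)); no other remaining equation mentions w.
Delete trivial equation a ≐ a.
Decompose f/2: f(f(4,pair(pair(4,a),f(unit,4))),x2) ≐ f(t,f(4,a)),  m ≐ m.
Decompose f/2: f(4,pair(pair(4,a),f(unit,4))) ≐ t,  x2 ≐ f(4,a).
Bind t := f(4,pair(pair(4,a),f(unit,4))); no other remaining equation mentions t. Substituting into the earlier binding gives w := pair(f(4,pair(pair(4,a),f(unit,4))),f(unit,unit)).
Bind x2 := f(4,a); no other remaining equation mentions x2. Substituting into the earlier bindings gives z := f(m,f(4,a)), y1 := f(4,a).
Delete trivial equation m ≐ m.
MGU = { z -> f(m,f(4,a)), x -> pair(pair(4,a),f(unit,4)), y1 -> f(4,a), v -> pair(pair(4,a),f(unit,4)), x1 -> pair(pair(4,a),f(unit,4)), w -> pair(f(4,pair(pair(4,a),f(unit,4))),f(unit,unit)), t -> f(4,pair(pair(4,a),f(unit,4))), x2 -> f(4,a) }, so z -> f(m,f(4,a)).

f(m,f(4,a))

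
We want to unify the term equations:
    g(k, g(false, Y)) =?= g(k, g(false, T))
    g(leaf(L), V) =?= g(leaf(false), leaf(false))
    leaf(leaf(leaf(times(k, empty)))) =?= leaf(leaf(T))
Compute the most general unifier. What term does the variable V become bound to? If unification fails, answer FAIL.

leaf(false)

Decompose g/2: k =?= k,  g(false, Y) =?= g(false, T).
Delete trivial equation k =?= k.
Decompose g/2: false =?= false,  Y =?= T.
Delete trivial equation false =?= false.
Bind Y := T; no other remaining equation mentions Y.
Decompose g/2: leaf(L) =?= leaf(false),  V =?= leaf(false).
Decompose leaf/1: L =?= false.
Bind L := false; no other remaining equation mentions L.
Bind V := leaf(false); no other remaining equation mentions V.
Decompose leaf/1: leaf(leaf(times(k, empty))) =?= leaf(T).
Decompose leaf/1: leaf(times(k, empty)) =?= T.
Bind T := leaf(times(k, empty)). Substituting into the earlier binding gives Y := leaf(times(k, empty)).
MGU = { Y -> leaf(times(k, empty)), L -> false, V -> leaf(false), T -> leaf(times(k, empty)) }, so V -> leaf(false).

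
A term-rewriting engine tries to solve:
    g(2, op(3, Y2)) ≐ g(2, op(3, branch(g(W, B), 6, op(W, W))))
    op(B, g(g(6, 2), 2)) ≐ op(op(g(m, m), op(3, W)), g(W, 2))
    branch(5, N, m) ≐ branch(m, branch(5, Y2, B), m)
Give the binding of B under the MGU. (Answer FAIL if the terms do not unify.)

Decompose g/2: 2 ≐ 2,  op(3, Y2) ≐ op(3, branch(g(W, B), 6, op(W, W))).
Delete trivial equation 2 ≐ 2.
Decompose op/2: 3 ≐ 3,  Y2 ≐ branch(g(W, B), 6, op(W, W)).
Delete trivial equation 3 ≐ 3.
Bind Y2 := branch(g(W, B), 6, op(W, W)); substituting into the one remaining equation that mentions Y2 gives: branch(5, N, m) ≐ branch(m, branch(5, branch(g(W, B), 6, op(W, W)), B), m).
Decompose op/2: B ≐ op(g(m, m), op(3, W)),  g(g(6, 2), 2) ≐ g(W, 2).
Bind B := op(g(m, m), op(3, W)); substituting into the one remaining equation that mentions B gives: branch(5, N, m) ≐ branch(m, branch(5, branch(g(W, op(g(m, m), op(3, W))), 6, op(W, W)), op(g(m, m), op(3, W))), m). Substituting into the earlier binding gives Y2 := branch(g(W, op(g(m, m), op(3, W))), 6, op(W, W)).
Decompose g/2: g(6, 2) ≐ W,  2 ≐ 2.
Bind W := g(6, 2); substituting into the one remaining equation that mentions W gives: branch(5, N, m) ≐ branch(m, branch(5, branch(g(g(6, 2), op(g(m, m), op(3, g(6, 2)))), 6, op(g(6, 2), g(6, 2))), op(g(m, m), op(3, g(6, 2)))), m). Substituting into the earlier bindings gives Y2 := branch(g(g(6, 2), op(g(m, m), op(3, g(6, 2)))), 6, op(g(6, 2), g(6, 2))), B := op(g(m, m), op(3, g(6, 2))).
Delete trivial equation 2 ≐ 2.
Decompose branch/3: 5 ≐ m,  N ≐ branch(5, branch(g(g(6, 2), op(g(m, m), op(3, g(6, 2)))), 6, op(g(6, 2), g(6, 2))), op(g(m, m), op(3, g(6, 2)))),  m ≐ m.
Clash: constants 5 and m differ; no unifier exists.

FAIL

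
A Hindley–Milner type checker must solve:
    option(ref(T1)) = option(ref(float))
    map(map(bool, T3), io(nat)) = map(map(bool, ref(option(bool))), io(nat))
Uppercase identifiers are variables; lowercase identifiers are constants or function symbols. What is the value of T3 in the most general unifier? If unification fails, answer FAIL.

ref(option(bool))

Decompose option/1: ref(T1) = ref(float).
Decompose ref/1: T1 = float.
Bind T1 := float; no other remaining equation mentions T1.
Decompose map/2: map(bool, T3) = map(bool, ref(option(bool))),  io(nat) = io(nat).
Decompose map/2: bool = bool,  T3 = ref(option(bool)).
Delete trivial equation bool = bool.
Bind T3 := ref(option(bool)); no other remaining equation mentions T3.
Delete trivial equation io(nat) = io(nat).
MGU = { T1 -> float, T3 -> ref(option(bool)) }, so T3 -> ref(option(bool)).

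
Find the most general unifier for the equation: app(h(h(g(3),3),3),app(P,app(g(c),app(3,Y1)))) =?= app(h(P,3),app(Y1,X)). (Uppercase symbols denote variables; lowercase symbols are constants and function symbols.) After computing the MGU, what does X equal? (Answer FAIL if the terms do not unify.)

Decompose app/2: h(h(g(3),3),3) =?= h(P,3),  app(P,app(g(c),app(3,Y1))) =?= app(Y1,X).
Decompose h/2: h(g(3),3) =?= P,  3 =?= 3.
Bind P := h(g(3),3); substituting into the one remaining equation that mentions P gives: app(h(g(3),3),app(g(c),app(3,Y1))) =?= app(Y1,X).
Delete trivial equation 3 =?= 3.
Decompose app/2: h(g(3),3) =?= Y1,  app(g(c),app(3,Y1)) =?= X.
Bind Y1 := h(g(3),3); substituting into the remaining equation gives: app(g(c),app(3,h(g(3),3))) =?= X.
Bind X := app(g(c),app(3,h(g(3),3))).
MGU = { P := h(g(3),3), Y1 := h(g(3),3), X := app(g(c),app(3,h(g(3),3))) }, so X := app(g(c),app(3,h(g(3),3))).

app(g(c),app(3,h(g(3),3)))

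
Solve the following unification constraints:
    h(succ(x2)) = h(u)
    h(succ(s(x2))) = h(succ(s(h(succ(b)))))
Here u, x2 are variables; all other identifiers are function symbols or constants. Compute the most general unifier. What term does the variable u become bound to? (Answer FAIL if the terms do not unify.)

succ(h(succ(b)))

Decompose h/1: succ(x2) = u.
Bind u := succ(x2); no other remaining equation mentions u.
Decompose h/1: succ(s(x2)) = succ(s(h(succ(b)))).
Decompose succ/1: s(x2) = s(h(succ(b))).
Decompose s/1: x2 = h(succ(b)).
Bind x2 := h(succ(b)). Substituting into the earlier binding gives u := succ(h(succ(b))).
MGU = { u -> succ(h(succ(b))), x2 -> h(succ(b)) }, so u -> succ(h(succ(b))).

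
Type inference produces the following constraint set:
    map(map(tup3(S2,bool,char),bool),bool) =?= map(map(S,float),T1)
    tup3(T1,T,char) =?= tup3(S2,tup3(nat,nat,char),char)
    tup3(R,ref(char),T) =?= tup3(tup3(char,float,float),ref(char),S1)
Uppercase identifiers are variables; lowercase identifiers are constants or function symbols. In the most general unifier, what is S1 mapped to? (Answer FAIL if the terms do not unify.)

FAIL

Decompose map/2: map(tup3(S2,bool,char),bool) =?= map(S,float),  bool =?= T1.
Decompose map/2: tup3(S2,bool,char) =?= S,  bool =?= float.
Bind S := tup3(S2,bool,char); no other remaining equation mentions S.
Clash: constants bool and float differ; no unifier exists.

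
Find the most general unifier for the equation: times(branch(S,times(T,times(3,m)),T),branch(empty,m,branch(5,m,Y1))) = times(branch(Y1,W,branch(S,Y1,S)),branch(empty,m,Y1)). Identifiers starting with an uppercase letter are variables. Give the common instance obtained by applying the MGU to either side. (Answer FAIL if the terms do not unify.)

Decompose times/2: branch(S,times(T,times(3,m)),T) = branch(Y1,W,branch(S,Y1,S)),  branch(empty,m,branch(5,m,Y1)) = branch(empty,m,Y1).
Decompose branch/3: S = Y1,  times(T,times(3,m)) = W,  T = branch(S,Y1,S).
Bind S := Y1; substituting into the one remaining equation that mentions S gives: T = branch(Y1,Y1,Y1).
Bind W := times(T,times(3,m)); no other remaining equation mentions W.
Bind T := branch(Y1,Y1,Y1); no other remaining equation mentions T. Substituting into the earlier binding gives W := times(branch(Y1,Y1,Y1),times(3,m)).
Decompose branch/3: empty = empty,  m = m,  branch(5,m,Y1) = Y1.
Delete trivial equation empty = empty.
Delete trivial equation m = m.
Occurs check fails: Y1 occurs in branch(5,m,Y1); the equation Y1 = branch(5,m,Y1) has no finite solution.

FAIL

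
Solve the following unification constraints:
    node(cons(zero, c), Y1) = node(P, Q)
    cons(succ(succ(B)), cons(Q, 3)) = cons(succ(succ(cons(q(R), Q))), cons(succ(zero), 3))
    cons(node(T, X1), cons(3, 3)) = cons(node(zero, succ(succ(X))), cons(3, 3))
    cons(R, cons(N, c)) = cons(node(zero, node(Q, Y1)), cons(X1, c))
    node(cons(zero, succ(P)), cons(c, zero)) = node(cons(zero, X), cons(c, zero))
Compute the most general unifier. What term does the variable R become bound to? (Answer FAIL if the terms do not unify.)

Decompose node/2: cons(zero, c) = P,  Y1 = Q.
Bind P := cons(zero, c); substituting into the one remaining equation that mentions P gives: node(cons(zero, succ(cons(zero, c))), cons(c, zero)) = node(cons(zero, X), cons(c, zero)).
Bind Y1 := Q; substituting into the one remaining equation that mentions Y1 gives: cons(R, cons(N, c)) = cons(node(zero, node(Q, Q)), cons(X1, c)).
Decompose cons/2: succ(succ(B)) = succ(succ(cons(q(R), Q))),  cons(Q, 3) = cons(succ(zero), 3).
Decompose succ/1: succ(B) = succ(cons(q(R), Q)).
Decompose succ/1: B = cons(q(R), Q).
Bind B := cons(q(R), Q); no other remaining equation mentions B.
Decompose cons/2: Q = succ(zero),  3 = 3.
Bind Q := succ(zero); substituting into the one remaining equation that mentions Q gives: cons(R, cons(N, c)) = cons(node(zero, node(succ(zero), succ(zero))), cons(X1, c)). Substituting into the earlier bindings gives Y1 := succ(zero), B := cons(q(R), succ(zero)).
Delete trivial equation 3 = 3.
Decompose cons/2: node(T, X1) = node(zero, succ(succ(X))),  cons(3, 3) = cons(3, 3).
Decompose node/2: T = zero,  X1 = succ(succ(X)).
Bind T := zero; no other remaining equation mentions T.
Bind X1 := succ(succ(X)); substituting into the one remaining equation that mentions X1 gives: cons(R, cons(N, c)) = cons(node(zero, node(succ(zero), succ(zero))), cons(succ(succ(X)), c)).
Delete trivial equation cons(3, 3) = cons(3, 3).
Decompose cons/2: R = node(zero, node(succ(zero), succ(zero))),  cons(N, c) = cons(succ(succ(X)), c).
Bind R := node(zero, node(succ(zero), succ(zero))); no other remaining equation mentions R. Substituting into the earlier binding gives B := cons(q(node(zero, node(succ(zero), succ(zero)))), succ(zero)).
Decompose cons/2: N = succ(succ(X)),  c = c.
Bind N := succ(succ(X)); no other remaining equation mentions N.
Delete trivial equation c = c.
Decompose node/2: cons(zero, succ(cons(zero, c))) = cons(zero, X),  cons(c, zero) = cons(c, zero).
Decompose cons/2: zero = zero,  succ(cons(zero, c)) = X.
Delete trivial equation zero = zero.
Bind X := succ(cons(zero, c)); no other remaining equation mentions X. Substituting into the earlier bindings gives X1 := succ(succ(succ(cons(zero, c)))), N := succ(succ(succ(cons(zero, c)))).
Delete trivial equation cons(c, zero) = cons(c, zero).
MGU = { P -> cons(zero, c), Y1 -> succ(zero), B -> cons(q(node(zero, node(succ(zero), succ(zero)))), succ(zero)), Q -> succ(zero), T -> zero, X1 -> succ(succ(succ(cons(zero, c)))), R -> node(zero, node(succ(zero), succ(zero))), N -> succ(succ(succ(cons(zero, c)))), X -> succ(cons(zero, c)) }, so R -> node(zero, node(succ(zero), succ(zero))).

node(zero, node(succ(zero), succ(zero)))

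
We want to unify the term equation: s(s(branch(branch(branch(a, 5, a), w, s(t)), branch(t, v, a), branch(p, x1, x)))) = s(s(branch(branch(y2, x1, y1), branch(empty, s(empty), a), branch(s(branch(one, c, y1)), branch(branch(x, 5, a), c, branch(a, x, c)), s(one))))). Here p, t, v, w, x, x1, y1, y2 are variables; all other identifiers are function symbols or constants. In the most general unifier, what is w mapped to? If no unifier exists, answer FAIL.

branch(branch(s(one), 5, a), c, branch(a, s(one), c))

Decompose s/1: s(branch(branch(branch(a, 5, a), w, s(t)), branch(t, v, a), branch(p, x1, x))) = s(branch(branch(y2, x1, y1), branch(empty, s(empty), a), branch(s(branch(one, c, y1)), branch(branch(x, 5, a), c, branch(a, x, c)), s(one)))).
Decompose s/1: branch(branch(branch(a, 5, a), w, s(t)), branch(t, v, a), branch(p, x1, x)) = branch(branch(y2, x1, y1), branch(empty, s(empty), a), branch(s(branch(one, c, y1)), branch(branch(x, 5, a), c, branch(a, x, c)), s(one))).
Decompose branch/3: branch(branch(a, 5, a), w, s(t)) = branch(y2, x1, y1),  branch(t, v, a) = branch(empty, s(empty), a),  branch(p, x1, x) = branch(s(branch(one, c, y1)), branch(branch(x, 5, a), c, branch(a, x, c)), s(one)).
Decompose branch/3: branch(a, 5, a) = y2,  w = x1,  s(t) = y1.
Bind y2 := branch(a, 5, a); no other remaining equation mentions y2.
Bind w := x1; no other remaining equation mentions w.
Bind y1 := s(t); substituting into the one remaining equation that mentions y1 gives: branch(p, x1, x) = branch(s(branch(one, c, s(t))), branch(branch(x, 5, a), c, branch(a, x, c)), s(one)).
Decompose branch/3: t = empty,  v = s(empty),  a = a.
Bind t := empty; substituting into the one remaining equation that mentions t gives: branch(p, x1, x) = branch(s(branch(one, c, s(empty))), branch(branch(x, 5, a), c, branch(a, x, c)), s(one)). Substituting into the earlier binding gives y1 := s(empty).
Bind v := s(empty); no other remaining equation mentions v.
Delete trivial equation a = a.
Decompose branch/3: p = s(branch(one, c, s(empty))),  x1 = branch(branch(x, 5, a), c, branch(a, x, c)),  x = s(one).
Bind p := s(branch(one, c, s(empty))); no other remaining equation mentions p.
Bind x1 := branch(branch(x, 5, a), c, branch(a, x, c)); no other remaining equation mentions x1. Substituting into the earlier binding gives w := branch(branch(x, 5, a), c, branch(a, x, c)).
Bind x := s(one). Substituting into the earlier bindings gives w := branch(branch(s(one), 5, a), c, branch(a, s(one), c)), x1 := branch(branch(s(one), 5, a), c, branch(a, s(one), c)).
MGU = { y2 := branch(a, 5, a), w := branch(branch(s(one), 5, a), c, branch(a, s(one), c)), y1 := s(empty), t := empty, v := s(empty), p := s(branch(one, c, s(empty))), x1 := branch(branch(s(one), 5, a), c, branch(a, s(one), c)), x := s(one) }, so w := branch(branch(s(one), 5, a), c, branch(a, s(one), c)).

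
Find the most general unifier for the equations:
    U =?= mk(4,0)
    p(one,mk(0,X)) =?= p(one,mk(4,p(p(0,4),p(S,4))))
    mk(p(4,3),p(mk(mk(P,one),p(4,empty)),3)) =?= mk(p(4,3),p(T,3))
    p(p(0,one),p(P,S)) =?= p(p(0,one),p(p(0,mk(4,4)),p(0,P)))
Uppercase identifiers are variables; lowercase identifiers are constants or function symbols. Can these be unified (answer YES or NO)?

Bind U := mk(4,0); no other remaining equation mentions U.
Decompose p/2: one =?= one,  mk(0,X) =?= mk(4,p(p(0,4),p(S,4))).
Delete trivial equation one =?= one.
Decompose mk/2: 0 =?= 4,  X =?= p(p(0,4),p(S,4)).
Clash: constants 0 and 4 differ; no unifier exists.

NO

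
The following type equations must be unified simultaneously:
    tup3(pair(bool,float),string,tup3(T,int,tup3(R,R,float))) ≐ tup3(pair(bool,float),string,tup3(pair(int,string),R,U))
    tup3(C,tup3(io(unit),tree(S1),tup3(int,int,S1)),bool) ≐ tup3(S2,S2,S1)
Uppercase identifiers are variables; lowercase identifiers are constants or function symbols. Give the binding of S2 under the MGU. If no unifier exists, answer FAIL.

Decompose tup3/3: pair(bool,float) ≐ pair(bool,float),  string ≐ string,  tup3(T,int,tup3(R,R,float)) ≐ tup3(pair(int,string),R,U).
Delete trivial equation pair(bool,float) ≐ pair(bool,float).
Delete trivial equation string ≐ string.
Decompose tup3/3: T ≐ pair(int,string),  int ≐ R,  tup3(R,R,float) ≐ U.
Bind T := pair(int,string); no other remaining equation mentions T.
Bind R := int; substituting into the one remaining equation that mentions R gives: tup3(int,int,float) ≐ U.
Bind U := tup3(int,int,float); no other remaining equation mentions U.
Decompose tup3/3: C ≐ S2,  tup3(io(unit),tree(S1),tup3(int,int,S1)) ≐ S2,  bool ≐ S1.
Bind C := S2; no other remaining equation mentions C.
Bind S2 := tup3(io(unit),tree(S1),tup3(int,int,S1)); no other remaining equation mentions S2. Substituting into the earlier binding gives C := tup3(io(unit),tree(S1),tup3(int,int,S1)).
Bind S1 := bool. Substituting into the earlier bindings gives C := tup3(io(unit),tree(bool),tup3(int,int,bool)), S2 := tup3(io(unit),tree(bool),tup3(int,int,bool)).
MGU = { T -> pair(int,string), R -> int, U -> tup3(int,int,float), C -> tup3(io(unit),tree(bool),tup3(int,int,bool)), S2 -> tup3(io(unit),tree(bool),tup3(int,int,bool)), S1 -> bool }, so S2 -> tup3(io(unit),tree(bool),tup3(int,int,bool)).

tup3(io(unit),tree(bool),tup3(int,int,bool))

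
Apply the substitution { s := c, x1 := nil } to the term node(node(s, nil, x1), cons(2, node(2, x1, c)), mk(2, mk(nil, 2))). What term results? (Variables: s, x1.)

Replace each occurrence of s with c.
Replace each occurrence of x1 with nil.
Result: node(node(c, nil, nil), cons(2, node(2, nil, c)), mk(2, mk(nil, 2))).

node(node(c, nil, nil), cons(2, node(2, nil, c)), mk(2, mk(nil, 2)))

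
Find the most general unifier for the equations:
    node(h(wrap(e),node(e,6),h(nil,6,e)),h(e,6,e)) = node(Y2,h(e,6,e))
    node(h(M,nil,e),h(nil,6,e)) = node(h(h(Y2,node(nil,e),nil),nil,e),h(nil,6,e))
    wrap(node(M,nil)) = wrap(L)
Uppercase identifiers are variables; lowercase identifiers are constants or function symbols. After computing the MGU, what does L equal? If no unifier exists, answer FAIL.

Decompose node/2: h(wrap(e),node(e,6),h(nil,6,e)) = Y2,  h(e,6,e) = h(e,6,e).
Bind Y2 := h(wrap(e),node(e,6),h(nil,6,e)); substituting into the one remaining equation that mentions Y2 gives: node(h(M,nil,e),h(nil,6,e)) = node(h(h(h(wrap(e),node(e,6),h(nil,6,e)),node(nil,e),nil),nil,e),h(nil,6,e)).
Delete trivial equation h(e,6,e) = h(e,6,e).
Decompose node/2: h(M,nil,e) = h(h(h(wrap(e),node(e,6),h(nil,6,e)),node(nil,e),nil),nil,e),  h(nil,6,e) = h(nil,6,e).
Decompose h/3: M = h(h(wrap(e),node(e,6),h(nil,6,e)),node(nil,e),nil),  nil = nil,  e = e.
Bind M := h(h(wrap(e),node(e,6),h(nil,6,e)),node(nil,e),nil); substituting into the one remaining equation that mentions M gives: wrap(node(h(h(wrap(e),node(e,6),h(nil,6,e)),node(nil,e),nil),nil)) = wrap(L).
Delete trivial equation nil = nil.
Delete trivial equation e = e.
Delete trivial equation h(nil,6,e) = h(nil,6,e).
Decompose wrap/1: node(h(h(wrap(e),node(e,6),h(nil,6,e)),node(nil,e),nil),nil) = L.
Bind L := node(h(h(wrap(e),node(e,6),h(nil,6,e)),node(nil,e),nil),nil).
MGU = { Y2 := h(wrap(e),node(e,6),h(nil,6,e)), M := h(h(wrap(e),node(e,6),h(nil,6,e)),node(nil,e),nil), L := node(h(h(wrap(e),node(e,6),h(nil,6,e)),node(nil,e),nil),nil) }, so L := node(h(h(wrap(e),node(e,6),h(nil,6,e)),node(nil,e),nil),nil).

node(h(h(wrap(e),node(e,6),h(nil,6,e)),node(nil,e),nil),nil)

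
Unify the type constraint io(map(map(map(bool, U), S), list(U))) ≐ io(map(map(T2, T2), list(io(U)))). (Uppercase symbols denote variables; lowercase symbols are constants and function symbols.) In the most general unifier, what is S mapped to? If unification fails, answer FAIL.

FAIL

Decompose io/1: map(map(map(bool, U), S), list(U)) ≐ map(map(T2, T2), list(io(U))).
Decompose map/2: map(map(bool, U), S) ≐ map(T2, T2),  list(U) ≐ list(io(U)).
Decompose map/2: map(bool, U) ≐ T2,  S ≐ T2.
Bind T2 := map(bool, U); substituting into the one remaining equation that mentions T2 gives: S ≐ map(bool, U).
Bind S := map(bool, U); no other remaining equation mentions S.
Decompose list/1: U ≐ io(U).
Occurs check fails: U occurs in io(U); the equation U ≐ io(U) has no finite solution.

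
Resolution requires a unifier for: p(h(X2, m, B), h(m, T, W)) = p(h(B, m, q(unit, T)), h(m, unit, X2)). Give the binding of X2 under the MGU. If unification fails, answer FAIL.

Decompose p/2: h(X2, m, B) = h(B, m, q(unit, T)),  h(m, T, W) = h(m, unit, X2).
Decompose h/3: X2 = B,  m = m,  B = q(unit, T).
Bind X2 := B; substituting into the one remaining equation that mentions X2 gives: h(m, T, W) = h(m, unit, B).
Delete trivial equation m = m.
Bind B := q(unit, T); substituting into the remaining equation gives: h(m, T, W) = h(m, unit, q(unit, T)). Substituting into the earlier binding gives X2 := q(unit, T).
Decompose h/3: m = m,  T = unit,  W = q(unit, T).
Delete trivial equation m = m.
Bind T := unit; substituting into the remaining equation gives: W = q(unit, unit). Substituting into the earlier bindings gives X2 := q(unit, unit), B := q(unit, unit).
Bind W := q(unit, unit).
MGU = { X2 := q(unit, unit), B := q(unit, unit), T := unit, W := q(unit, unit) }, so X2 := q(unit, unit).

q(unit, unit)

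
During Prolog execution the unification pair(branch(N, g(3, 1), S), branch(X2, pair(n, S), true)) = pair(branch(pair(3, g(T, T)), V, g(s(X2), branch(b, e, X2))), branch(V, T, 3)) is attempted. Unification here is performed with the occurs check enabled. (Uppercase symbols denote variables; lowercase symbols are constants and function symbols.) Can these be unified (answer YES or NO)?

NO

Decompose pair/2: branch(N, g(3, 1), S) = branch(pair(3, g(T, T)), V, g(s(X2), branch(b, e, X2))),  branch(X2, pair(n, S), true) = branch(V, T, 3).
Decompose branch/3: N = pair(3, g(T, T)),  g(3, 1) = V,  S = g(s(X2), branch(b, e, X2)).
Bind N := pair(3, g(T, T)); no other remaining equation mentions N.
Bind V := g(3, 1); substituting into the one remaining equation that mentions V gives: branch(X2, pair(n, S), true) = branch(g(3, 1), T, 3).
Bind S := g(s(X2), branch(b, e, X2)); substituting into the remaining equation gives: branch(X2, pair(n, g(s(X2), branch(b, e, X2))), true) = branch(g(3, 1), T, 3).
Decompose branch/3: X2 = g(3, 1),  pair(n, g(s(X2), branch(b, e, X2))) = T,  true = 3.
Bind X2 := g(3, 1); substituting into the one remaining equation that mentions X2 gives: pair(n, g(s(g(3, 1)), branch(b, e, g(3, 1)))) = T. Substituting into the earlier binding gives S := g(s(g(3, 1)), branch(b, e, g(3, 1))).
Bind T := pair(n, g(s(g(3, 1)), branch(b, e, g(3, 1)))); no other remaining equation mentions T. Substituting into the earlier binding gives N := pair(3, g(pair(n, g(s(g(3, 1)), branch(b, e, g(3, 1)))), pair(n, g(s(g(3, 1)), branch(b, e, g(3, 1)))))).
Clash: constants true and 3 differ; no unifier exists.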